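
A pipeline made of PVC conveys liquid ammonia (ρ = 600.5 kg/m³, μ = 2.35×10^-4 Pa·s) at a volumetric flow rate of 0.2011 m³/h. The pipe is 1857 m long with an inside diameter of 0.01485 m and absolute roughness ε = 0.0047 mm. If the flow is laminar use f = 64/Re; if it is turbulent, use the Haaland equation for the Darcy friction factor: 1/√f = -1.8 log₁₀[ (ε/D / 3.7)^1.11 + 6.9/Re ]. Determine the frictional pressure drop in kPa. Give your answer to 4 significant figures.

ΔP ≈ 115.8 kPa

Q = 0.2011 m³/h = 0.2011/3600 = 5.586e-05 m³/s.
Cross-sectional area A = πD²/4 = π(0.01485)²/4 = 0.0001732 m²; mean velocity V = Q/A = 5.586e-05/0.0001732 = 0.3225 m/s.
Reynolds number Re = ρVD/μ = 600.5 · 0.3225 · 0.01485 / 0.000235 = 1.224e+04.
Re > 4000 → turbulent. Relative roughness ε/D = 4.7e-06/0.01485 = 0.000316. Haaland: 1/√f = -1.8 log₁₀[(0.000316/3.7)^1.11 + 6.9/1.224e+04] = -1.8 log₁₀[3.05e-05 + 0.000564] = 5.807, so f = 0.02966.
Darcy-Weisbach: ΔP = f(L/D)(ρV²/2) = 0.02966·(1857/0.01485)·(600.5·0.3225²/2) = 0.02966·1.251e+05·31.23 = 1.158e+05 Pa.
ΔP = 1.158e+05 Pa = 115.8 kPa.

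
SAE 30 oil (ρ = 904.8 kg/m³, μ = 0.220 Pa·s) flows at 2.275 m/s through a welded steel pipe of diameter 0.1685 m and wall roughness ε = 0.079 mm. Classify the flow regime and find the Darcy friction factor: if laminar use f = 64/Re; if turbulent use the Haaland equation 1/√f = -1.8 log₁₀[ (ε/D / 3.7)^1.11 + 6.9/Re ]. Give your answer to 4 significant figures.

Re = ρVD/μ = 904.8·2.275·0.1685/0.22 = 1577.
Re < 2300 → laminar, so f = 64/Re = 0.04059 (roughness is irrelevant in laminar flow).

f ≈ 0.04059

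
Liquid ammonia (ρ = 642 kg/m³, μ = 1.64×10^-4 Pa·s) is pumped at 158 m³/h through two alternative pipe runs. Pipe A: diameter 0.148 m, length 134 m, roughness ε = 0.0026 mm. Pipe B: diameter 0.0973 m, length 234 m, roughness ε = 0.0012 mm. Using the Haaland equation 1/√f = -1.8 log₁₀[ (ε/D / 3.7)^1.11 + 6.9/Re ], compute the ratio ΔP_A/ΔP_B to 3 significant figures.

Pipe A: V = Q/A = 0.04389/0.0172 = 2.551 m/s; Re = 1.478e+06; ε/D = 1.76e-05; Haaland → f = 0.01129; ΔP_A = f(L/D)(ρV²/2) = 2.135e+04 Pa.
Pipe B: V = Q/A = 0.04389/0.007436 = 5.903 m/s; Re = 2.248e+06; ε/D = 1.23e-05; Haaland → f = 0.01055; ΔP_B = f(L/D)(ρV²/2) = 2.838e+05 Pa.
ΔP_A/ΔP_B = 2.135e+04/2.838e+05 = 0.0752.

ΔP_A/ΔP_B ≈ 0.0752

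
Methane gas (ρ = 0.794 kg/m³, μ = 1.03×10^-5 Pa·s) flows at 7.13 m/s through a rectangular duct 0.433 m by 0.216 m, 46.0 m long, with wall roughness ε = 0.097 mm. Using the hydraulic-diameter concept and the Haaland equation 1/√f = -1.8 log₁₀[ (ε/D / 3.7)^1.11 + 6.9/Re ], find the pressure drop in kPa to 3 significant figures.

Hydraulic diameter D_h = 4A/P = 4·(0.433·0.216)/(2·(0.433+0.216)) = 0.3741/1.298 = 0.2882 m.
Re = ρVD_h/μ = 0.794·7.13·0.2882/1.03e-05 = 1.584e+05.
ε/D_h = 9.7e-05/0.2882 = 0.000337; Haaland gives 1/√f = -1.8 log₁₀[3.27e-05+4.36e-05] = 7.412, so f = 0.0182.
ΔP = f(L/D_h)(ρV²/2) = 0.0182·46/0.2882·20.18 = 58.63 Pa.
ΔP = 0.0586 kPa.

ΔP ≈ 0.0586 kPa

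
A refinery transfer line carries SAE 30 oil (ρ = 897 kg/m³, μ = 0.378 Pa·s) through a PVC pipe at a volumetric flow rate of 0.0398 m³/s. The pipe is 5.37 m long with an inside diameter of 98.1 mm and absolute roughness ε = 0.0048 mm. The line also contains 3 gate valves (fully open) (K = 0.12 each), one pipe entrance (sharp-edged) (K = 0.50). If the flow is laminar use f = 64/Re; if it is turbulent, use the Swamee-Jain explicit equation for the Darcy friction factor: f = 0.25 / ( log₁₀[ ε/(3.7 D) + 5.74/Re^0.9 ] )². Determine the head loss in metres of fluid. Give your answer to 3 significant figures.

h_f ≈ 5.25 m

Cross-sectional area A = πD²/4 = π(0.0981)²/4 = 0.007558 m²; mean velocity V = Q/A = 0.0398/0.007558 = 5.266 m/s.
Reynolds number Re = ρVD/μ = 897 · 5.266 · 0.0981 / 0.378 = 1226.
Re < 2300 → laminar flow, so f = 64/Re = 64/1226 = 0.05221 (the turbulent correlation is not needed).
Total minor-loss coefficient ΣK = 3·0.12 + 1·0.5 = 0.86.
ΔP = [f·L/D + ΣK]·(ρV²/2) = [0.05221·5.37/0.0981 + 0.86]·(897·5.266²/2) = [2.858 + 0.86]·1.244e+04 = 4.624e+04 Pa.
Head loss h_f = ΔP/(ρg) = 4.624e+04/(897·9.81) = 5.25 m.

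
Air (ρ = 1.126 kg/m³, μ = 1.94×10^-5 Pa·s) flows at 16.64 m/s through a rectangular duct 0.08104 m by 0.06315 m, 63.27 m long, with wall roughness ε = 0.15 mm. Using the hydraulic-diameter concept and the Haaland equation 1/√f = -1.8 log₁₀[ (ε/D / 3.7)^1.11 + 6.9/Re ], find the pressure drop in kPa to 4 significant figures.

ΔP ≈ 3.595 kPa

Hydraulic diameter D_h = 4A/P = 4·(0.08104·0.06315)/(2·(0.08104+0.06315)) = 0.02047/0.2884 = 0.07099 m.
Re = ρVD_h/μ = 1.126·16.64·0.07099/1.94e-05 = 6.856e+04.
ε/D_h = 0.00015/0.07099 = 0.00211; Haaland gives 1/√f = -1.8 log₁₀[0.000251+0.000101] = 6.217, so f = 0.02588.
ΔP = f(L/D_h)(ρV²/2) = 0.02588·63.27/0.07099·155.9 = 3595 Pa.
ΔP = 3.595 kPa.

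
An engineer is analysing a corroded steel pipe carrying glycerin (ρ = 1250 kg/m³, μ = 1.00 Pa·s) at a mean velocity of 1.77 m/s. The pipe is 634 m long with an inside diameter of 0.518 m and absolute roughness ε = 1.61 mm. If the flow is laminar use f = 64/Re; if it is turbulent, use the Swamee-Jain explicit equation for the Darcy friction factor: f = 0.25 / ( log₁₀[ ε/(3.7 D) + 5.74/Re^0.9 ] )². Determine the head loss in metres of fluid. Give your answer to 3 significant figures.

Reynolds number Re = ρVD/μ = 1250 · 1.77 · 0.518 / 1 = 1146.
Re < 2300 → laminar flow, so f = 64/Re = 64/1146 = 0.05584 (the turbulent correlation is not needed).
Darcy-Weisbach: ΔP = f(L/D)(ρV²/2) = 0.05584·(634/0.518)·(1250·1.77²/2) = 0.05584·1224·1958 = 1.338e+05 Pa.
Head loss h_f = ΔP/(ρg) = 1.338e+05/(1250·9.81) = 10.9 m.

h_f ≈ 10.9 m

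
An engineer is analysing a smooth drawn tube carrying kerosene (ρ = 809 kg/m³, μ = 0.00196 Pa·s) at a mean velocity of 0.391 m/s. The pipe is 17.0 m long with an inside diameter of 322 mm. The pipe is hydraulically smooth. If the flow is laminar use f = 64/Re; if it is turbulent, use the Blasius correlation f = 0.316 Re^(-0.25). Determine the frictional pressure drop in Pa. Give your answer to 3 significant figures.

Reynolds number Re = ρVD/μ = 809 · 0.391 · 0.322 / 0.00196 = 5.197e+04.
Re > 4000 → turbulent. Smooth-pipe (Blasius): f = 0.316 Re^(-0.25) = 0.316/(5.197e+04)^0.25 = 0.02093.
Darcy-Weisbach: ΔP = f(L/D)(ρV²/2) = 0.02093·(17/0.322)·(809·0.391²/2) = 0.02093·52.8·61.84 = 68.33 Pa.

ΔP ≈ 68.3 Pa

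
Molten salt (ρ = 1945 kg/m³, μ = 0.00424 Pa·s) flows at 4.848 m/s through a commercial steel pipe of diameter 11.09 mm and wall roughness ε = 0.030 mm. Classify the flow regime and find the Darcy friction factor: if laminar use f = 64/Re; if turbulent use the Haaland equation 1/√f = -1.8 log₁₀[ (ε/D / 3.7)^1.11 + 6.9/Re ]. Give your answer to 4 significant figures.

Re = ρVD/μ = 1945·4.848·0.01109/0.00424 = 2.466e+04.
Re > 4000 → turbulent. ε/D = 3e-05/0.01109 = 0.00271; Haaland: 1/√f = -1.8 log₁₀[0.00033 + 0.00028] = 5.786, so f = 0.02987.

f ≈ 0.02987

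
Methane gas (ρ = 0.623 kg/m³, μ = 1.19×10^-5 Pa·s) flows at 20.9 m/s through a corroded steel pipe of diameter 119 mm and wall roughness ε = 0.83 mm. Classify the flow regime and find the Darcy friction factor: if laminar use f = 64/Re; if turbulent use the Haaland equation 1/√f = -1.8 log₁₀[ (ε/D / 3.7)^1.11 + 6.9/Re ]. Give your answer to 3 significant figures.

Re = ρVD/μ = 0.623·20.9·0.119/1.19e-05 = 1.302e+05.
Re > 4000 → turbulent. ε/D = 0.00083/0.119 = 0.00697; Haaland: 1/√f = -1.8 log₁₀[0.000945 + 5.3e-05] = 5.401, so f = 0.03428.

f ≈ 0.0343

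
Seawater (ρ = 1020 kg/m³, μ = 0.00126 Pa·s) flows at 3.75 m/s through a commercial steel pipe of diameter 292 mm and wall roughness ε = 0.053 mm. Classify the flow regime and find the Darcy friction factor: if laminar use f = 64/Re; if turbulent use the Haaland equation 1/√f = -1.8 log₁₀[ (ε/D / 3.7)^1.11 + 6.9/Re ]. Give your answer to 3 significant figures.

Re = ρVD/μ = 1020·3.75·0.292/0.00126 = 8.864e+05.
Re > 4000 → turbulent. ε/D = 5.3e-05/0.292 = 0.000182; Haaland: 1/√f = -1.8 log₁₀[1.65e-05 + 7.78e-06] = 8.307, so f = 0.01449.

f ≈ 0.0145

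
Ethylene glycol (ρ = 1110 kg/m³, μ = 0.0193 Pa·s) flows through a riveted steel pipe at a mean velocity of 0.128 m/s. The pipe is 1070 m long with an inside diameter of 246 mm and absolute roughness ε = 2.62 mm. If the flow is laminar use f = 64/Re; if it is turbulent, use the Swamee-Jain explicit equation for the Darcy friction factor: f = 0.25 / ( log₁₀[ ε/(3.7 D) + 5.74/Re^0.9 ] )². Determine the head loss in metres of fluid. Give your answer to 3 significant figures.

Reynolds number Re = ρVD/μ = 1110 · 0.128 · 0.246 / 0.0193 = 1811.
Re < 2300 → laminar flow, so f = 64/Re = 64/1811 = 0.03534 (the turbulent correlation is not needed).
Darcy-Weisbach: ΔP = f(L/D)(ρV²/2) = 0.03534·(1070/0.246)·(1110·0.128²/2) = 0.03534·4350·9.093 = 1398 Pa.
Head loss h_f = ΔP/(ρg) = 1398/(1110·9.81) = 0.128 m.

h_f ≈ 0.128 m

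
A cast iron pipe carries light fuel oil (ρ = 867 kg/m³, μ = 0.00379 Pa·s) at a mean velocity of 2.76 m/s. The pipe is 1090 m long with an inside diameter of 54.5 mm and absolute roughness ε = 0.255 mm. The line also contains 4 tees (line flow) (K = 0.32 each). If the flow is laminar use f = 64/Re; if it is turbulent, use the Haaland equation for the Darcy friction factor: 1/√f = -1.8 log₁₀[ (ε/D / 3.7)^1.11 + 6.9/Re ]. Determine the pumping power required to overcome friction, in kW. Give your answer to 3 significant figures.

P ≈ 13.7 kW

Reynolds number Re = ρVD/μ = 867 · 2.76 · 0.0545 / 0.00379 = 3.441e+04.
Re > 4000 → turbulent. Relative roughness ε/D = 0.000255/0.0545 = 0.00468. Haaland: 1/√f = -1.8 log₁₀[(0.00468/3.7)^1.11 + 6.9/3.441e+04] = -1.8 log₁₀[0.000607 + 0.000201] = 5.567, so f = 0.03226.
Total minor-loss coefficient ΣK = 4·0.32 = 1.28.
ΔP = [f·L/D + ΣK]·(ρV²/2) = [0.03226·1090/0.0545 + 1.28]·(867·2.76²/2) = [645.3 + 1.28]·3302 = 2.135e+06 Pa.
Q = V·A = 2.76·0.002333 = 0.006439 m³/s.
Pumping power P = QΔP = 0.006439·2.135e+06 = 13750 W = 13.7 kW.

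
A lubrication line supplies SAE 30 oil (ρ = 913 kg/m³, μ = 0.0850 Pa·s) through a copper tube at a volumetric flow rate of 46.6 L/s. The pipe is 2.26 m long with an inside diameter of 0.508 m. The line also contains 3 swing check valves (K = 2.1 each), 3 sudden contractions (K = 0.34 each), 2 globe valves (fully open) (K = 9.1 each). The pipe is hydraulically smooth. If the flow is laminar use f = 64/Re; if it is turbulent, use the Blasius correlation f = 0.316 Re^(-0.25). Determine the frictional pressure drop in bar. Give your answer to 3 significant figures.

Q = 46.6 L/s = 46.6/1000 = 0.0466 m³/s.
Cross-sectional area A = πD²/4 = π(0.508)²/4 = 0.2027 m²; mean velocity V = Q/A = 0.0466/0.2027 = 0.2299 m/s.
Reynolds number Re = ρVD/μ = 913 · 0.2299 · 0.508 / 0.085 = 1255.
Re < 2300 → laminar flow, so f = 64/Re = 64/1255 = 0.05101 (the turbulent correlation is not needed).
Total minor-loss coefficient ΣK = 3·2.1 + 3·0.34 + 2·9.1 = 25.5.
ΔP = [f·L/D + ΣK]·(ρV²/2) = [0.05101·2.26/0.508 + 25.5]·(913·0.2299²/2) = [0.227 + 25.5]·24.13 = 621.3 Pa.
ΔP = 621.3 Pa = 0.00621 bar.

ΔP ≈ 0.00621 bar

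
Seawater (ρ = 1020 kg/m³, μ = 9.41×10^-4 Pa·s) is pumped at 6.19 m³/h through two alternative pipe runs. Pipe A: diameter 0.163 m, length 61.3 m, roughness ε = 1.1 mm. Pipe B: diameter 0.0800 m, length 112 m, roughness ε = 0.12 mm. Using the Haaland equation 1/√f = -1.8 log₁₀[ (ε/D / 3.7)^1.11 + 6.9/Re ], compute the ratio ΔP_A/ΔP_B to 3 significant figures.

Pipe A: V = Q/A = 0.001719/0.02087 = 0.0824 m/s; Re = 1.456e+04; ε/D = 0.00675; Haaland → f = 0.03777; ΔP_A = f(L/D)(ρV²/2) = 49.19 Pa.
Pipe B: V = Q/A = 0.001719/0.005027 = 0.3421 m/s; Re = 2.966e+04; ε/D = 0.0015; Haaland → f = 0.0268; ΔP_B = f(L/D)(ρV²/2) = 2239 Pa.
ΔP_A/ΔP_B = 49.19/2239 = 0.0220.

ΔP_A/ΔP_B ≈ 0.0220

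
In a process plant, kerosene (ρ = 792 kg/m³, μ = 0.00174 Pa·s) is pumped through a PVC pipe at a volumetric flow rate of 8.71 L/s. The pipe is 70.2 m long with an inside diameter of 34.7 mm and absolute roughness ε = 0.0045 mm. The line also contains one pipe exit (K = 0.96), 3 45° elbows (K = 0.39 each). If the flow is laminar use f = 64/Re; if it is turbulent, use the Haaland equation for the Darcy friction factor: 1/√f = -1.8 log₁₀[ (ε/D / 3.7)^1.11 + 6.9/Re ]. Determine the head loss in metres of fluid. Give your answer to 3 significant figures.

h_f ≈ 160 m

Q = 8.71 L/s = 8.71/1000 = 0.00871 m³/s.
Cross-sectional area A = πD²/4 = π(0.0347)²/4 = 0.0009457 m²; mean velocity V = Q/A = 0.00871/0.0009457 = 9.21 m/s.
Reynolds number Re = ρVD/μ = 792 · 9.21 · 0.0347 / 0.00174 = 1.455e+05.
Re > 4000 → turbulent. Relative roughness ε/D = 4.5e-06/0.0347 = 0.00013. Haaland: 1/√f = -1.8 log₁₀[(0.00013/3.7)^1.11 + 6.9/1.455e+05] = -1.8 log₁₀[1.13e-05 + 4.74e-05] = 7.615, so f = 0.01724.
Total minor-loss coefficient ΣK = 1·0.96 + 3·0.39 = 2.13.
ΔP = [f·L/D + ΣK]·(ρV²/2) = [0.01724·70.2/0.0347 + 2.13]·(792·9.21²/2) = [34.88 + 2.13]·3.359e+04 = 1.243e+06 Pa.
Head loss h_f = ΔP/(ρg) = 1.243e+06/(792·9.81) = 160 m.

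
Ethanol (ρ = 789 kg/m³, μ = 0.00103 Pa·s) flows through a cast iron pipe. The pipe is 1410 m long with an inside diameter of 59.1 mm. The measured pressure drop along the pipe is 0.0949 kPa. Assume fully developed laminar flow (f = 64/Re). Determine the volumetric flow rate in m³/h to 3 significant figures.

For laminar flow, f = 64/Re with Re = ρVD/μ, so Darcy-Weisbach reduces to ΔP = 32μLV/D². Solving for V: V = ΔP·D²/(32μL) = 94.9·(0.0591)²/(32·0.00103·1410) = 0.007132 m/s.
Check: Re = ρVD/μ = 789·0.007132·0.0591/0.00103 = 322.9 < 2300, so the laminar assumption holds.
Q = V·A = 0.007132·(π/4·0.0591²) = 1.957e-05 m³/s = 0.0704 m³/h.

Q ≈ 0.0704 m³/h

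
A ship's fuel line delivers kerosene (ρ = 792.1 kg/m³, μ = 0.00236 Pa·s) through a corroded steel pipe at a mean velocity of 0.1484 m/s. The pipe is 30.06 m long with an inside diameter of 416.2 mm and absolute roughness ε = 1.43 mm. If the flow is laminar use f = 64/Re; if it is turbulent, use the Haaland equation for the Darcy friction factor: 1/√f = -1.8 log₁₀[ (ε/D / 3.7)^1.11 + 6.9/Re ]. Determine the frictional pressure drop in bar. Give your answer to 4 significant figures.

ΔP ≈ 2.001×10^-4 bar

Reynolds number Re = ρVD/μ = 792.1 · 0.1484 · 0.4162 / 0.00236 = 2.073e+04.
Re > 4000 → turbulent. Relative roughness ε/D = 0.00143/0.4162 = 0.00344. Haaland: 1/√f = -1.8 log₁₀[(0.00344/3.7)^1.11 + 6.9/2.073e+04] = -1.8 log₁₀[0.000431 + 0.000333] = 5.611, so f = 0.03177.
Darcy-Weisbach: ΔP = f(L/D)(ρV²/2) = 0.03177·(30.06/0.4162)·(792.1·0.1484²/2) = 0.03177·72.22·8.722 = 20.01 Pa.
ΔP = 20.01 Pa = 2.001×10^-4 bar.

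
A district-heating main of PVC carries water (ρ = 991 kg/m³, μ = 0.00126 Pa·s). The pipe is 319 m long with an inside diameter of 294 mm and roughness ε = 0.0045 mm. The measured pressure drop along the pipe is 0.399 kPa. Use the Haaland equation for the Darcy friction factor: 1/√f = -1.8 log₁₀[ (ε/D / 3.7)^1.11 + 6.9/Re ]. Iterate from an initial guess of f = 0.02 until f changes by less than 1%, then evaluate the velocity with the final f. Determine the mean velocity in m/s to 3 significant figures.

Rearranging Darcy-Weisbach: V = √(2·ΔP·D/(f·L·ρ)). With ε/D = 4.5e-06/0.294 = 1.53e-05, iterate starting from f = 0.02:
  f = 0.02 → V = √(2·399·0.294/(0.02·319·991)) = 0.1926 m/s; Re = ρVD/μ = 4.454e+04; f → 0.0213
  f = 0.0213 → V = 0.1867 m/s; Re = 4.317e+04; f → 0.02145
Converged (Δf/f < 1%). With the final f = 0.02145: V = √(2·399·0.294/(0.02145·319·991)) = 0.186 m/s.

V ≈ 0.186 m/s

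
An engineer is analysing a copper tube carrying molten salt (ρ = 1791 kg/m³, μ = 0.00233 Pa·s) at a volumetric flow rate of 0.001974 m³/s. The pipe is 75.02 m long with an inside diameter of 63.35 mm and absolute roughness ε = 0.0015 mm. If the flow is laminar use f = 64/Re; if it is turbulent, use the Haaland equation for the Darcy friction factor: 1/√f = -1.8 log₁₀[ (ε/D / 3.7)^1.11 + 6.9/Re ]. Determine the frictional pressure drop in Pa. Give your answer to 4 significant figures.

Cross-sectional area A = πD²/4 = π(0.06335)²/4 = 0.003152 m²; mean velocity V = Q/A = 0.001974/0.003152 = 0.6263 m/s.
Reynolds number Re = ρVD/μ = 1791 · 0.6263 · 0.06335 / 0.00233 = 3.05e+04.
Re > 4000 → turbulent. Relative roughness ε/D = 1.5e-06/0.06335 = 2.37e-05. Haaland: 1/√f = -1.8 log₁₀[(2.37e-05/3.7)^1.11 + 6.9/3.05e+04] = -1.8 log₁₀[1.72e-06 + 0.000226] = 6.556, so f = 0.02327.
Darcy-Weisbach: ΔP = f(L/D)(ρV²/2) = 0.02327·(75.02/0.06335)·(1791·0.6263²/2) = 0.02327·1184·351.2 = 9678 Pa.

ΔP ≈ 9678 Pa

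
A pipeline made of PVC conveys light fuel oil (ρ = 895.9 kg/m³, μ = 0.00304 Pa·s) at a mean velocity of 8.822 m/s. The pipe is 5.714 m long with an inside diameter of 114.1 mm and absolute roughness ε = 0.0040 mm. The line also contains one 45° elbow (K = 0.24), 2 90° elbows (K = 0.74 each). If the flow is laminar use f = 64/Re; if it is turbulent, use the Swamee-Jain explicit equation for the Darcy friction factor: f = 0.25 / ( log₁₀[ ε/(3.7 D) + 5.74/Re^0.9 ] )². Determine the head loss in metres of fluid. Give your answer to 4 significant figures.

Reynolds number Re = ρVD/μ = 895.9 · 8.822 · 0.1141 / 0.00304 = 2.966e+05.
Re > 4000 → turbulent. Relative roughness ε/D = 4e-06/0.1141 = 3.51e-05. Swamee-Jain: f = 0.25/(log₁₀[3.51e-05/3.7 + 5.74/2.966e+05^0.9])² = 0.25/(log₁₀[9.47e-06 + 6.82e-05])² = 0.25/(-4.11)² = 0.0148.
Total minor-loss coefficient ΣK = 1·0.24 + 2·0.74 = 1.72.
ΔP = [f·L/D + ΣK]·(ρV²/2) = [0.0148·5.714/0.1141 + 1.72]·(895.9·8.822²/2) = [0.7413 + 1.72]·3.486e+04 = 8.581e+04 Pa.
Head loss h_f = ΔP/(ρg) = 8.581e+04/(895.9·9.81) = 9.763 m.

h_f ≈ 9.763 m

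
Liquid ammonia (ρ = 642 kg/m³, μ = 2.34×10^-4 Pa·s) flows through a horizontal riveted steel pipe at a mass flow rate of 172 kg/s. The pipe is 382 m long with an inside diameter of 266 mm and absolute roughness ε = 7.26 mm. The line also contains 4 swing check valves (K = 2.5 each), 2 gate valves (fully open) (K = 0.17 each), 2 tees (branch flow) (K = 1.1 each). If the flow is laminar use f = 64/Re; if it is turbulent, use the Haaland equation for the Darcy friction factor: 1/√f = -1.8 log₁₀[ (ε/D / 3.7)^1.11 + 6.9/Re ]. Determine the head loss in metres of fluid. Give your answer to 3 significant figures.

A = πD²/4 = π(0.266)²/4 = 0.05557 m²; mean velocity V = ṁ/(ρA) = 172/(642 · 0.05557) = 4.821 m/s.
Reynolds number Re = ρVD/μ = 642 · 4.821 · 0.266 / 0.000234 = 3.518e+06.
Re > 4000 → turbulent. Relative roughness ε/D = 0.00726/0.266 = 0.0273. Haaland: 1/√f = -1.8 log₁₀[(0.0273/3.7)^1.11 + 6.9/3.518e+06] = -1.8 log₁₀[0.0043 + 1.96e-06] = 4.26, so f = 0.05511.
Total minor-loss coefficient ΣK = 4·2.5 + 2·0.17 + 2·1.1 = 12.5.
ΔP = [f·L/D + ΣK]·(ρV²/2) = [0.05511·382/0.266 + 12.5]·(642·4.821²/2) = [79.15 + 12.5]·7461 = 6.841e+05 Pa.
Head loss h_f = ΔP/(ρg) = 6.841e+05/(642·9.81) = 109 m.

h_f ≈ 109 m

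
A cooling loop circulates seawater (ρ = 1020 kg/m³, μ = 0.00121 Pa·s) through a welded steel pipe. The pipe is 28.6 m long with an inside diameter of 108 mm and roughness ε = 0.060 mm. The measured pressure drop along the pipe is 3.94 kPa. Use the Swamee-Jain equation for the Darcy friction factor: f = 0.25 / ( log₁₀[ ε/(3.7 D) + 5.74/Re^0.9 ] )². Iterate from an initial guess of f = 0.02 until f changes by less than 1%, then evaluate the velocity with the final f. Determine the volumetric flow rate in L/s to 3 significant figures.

Rearranging Darcy-Weisbach: V = √(2·ΔP·D/(f·L·ρ)). With ε/D = 6e-05/0.108 = 0.000556, iterate starting from f = 0.02:
  f = 0.02 → V = √(2·3940·0.108/(0.02·28.6·1020)) = 1.208 m/s; Re = ρVD/μ = 1.1e+05; f → 0.02042
  f = 0.02042 → V = 1.195 m/s; Re = 1.088e+05; f → 0.02044
Converged (Δf/f < 1%). With the final f = 0.02044: V = √(2·3940·0.108/(0.02044·28.6·1020)) = 1.195 m/s.
Q = V·A = 1.195·(π/4·0.108²) = 0.01094 m³/s = 10.9 L/s.

Q ≈ 10.9 L/s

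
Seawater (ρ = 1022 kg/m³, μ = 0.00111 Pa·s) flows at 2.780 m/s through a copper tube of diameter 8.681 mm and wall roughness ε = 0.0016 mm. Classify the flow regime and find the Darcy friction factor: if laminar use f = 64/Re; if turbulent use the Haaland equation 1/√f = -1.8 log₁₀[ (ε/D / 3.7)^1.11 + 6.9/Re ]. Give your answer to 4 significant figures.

f ≈ 0.02541

Re = ρVD/μ = 1022·2.78·0.008681/0.00111 = 2.222e+04.
Re > 4000 → turbulent. ε/D = 1.6e-06/0.008681 = 0.000184; Haaland: 1/√f = -1.8 log₁₀[1.68e-05 + 0.000311] = 6.273, so f = 0.02541.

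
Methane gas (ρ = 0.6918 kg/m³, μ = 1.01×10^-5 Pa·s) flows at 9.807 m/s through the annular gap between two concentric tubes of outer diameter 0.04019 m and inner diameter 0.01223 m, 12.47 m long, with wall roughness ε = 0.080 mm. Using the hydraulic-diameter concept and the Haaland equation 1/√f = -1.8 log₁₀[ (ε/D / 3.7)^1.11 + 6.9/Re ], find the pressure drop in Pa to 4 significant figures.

Hydraulic diameter D_h = 4A/P = D_o - D_i = 0.04019 - 0.01223 = 0.02796 m.
Re = ρVD_h/μ = 0.6918·9.807·0.02796/1.01e-05 = 1.878e+04.
ε/D_h = 8e-05/0.02796 = 0.00286; Haaland gives 1/√f = -1.8 log₁₀[0.000352+0.000367] = 5.658, so f = 0.03124.
ΔP = f(L/D_h)(ρV²/2) = 0.03124·12.47/0.02796·33.27 = 463.5 Pa.

ΔP ≈ 463.5 Pa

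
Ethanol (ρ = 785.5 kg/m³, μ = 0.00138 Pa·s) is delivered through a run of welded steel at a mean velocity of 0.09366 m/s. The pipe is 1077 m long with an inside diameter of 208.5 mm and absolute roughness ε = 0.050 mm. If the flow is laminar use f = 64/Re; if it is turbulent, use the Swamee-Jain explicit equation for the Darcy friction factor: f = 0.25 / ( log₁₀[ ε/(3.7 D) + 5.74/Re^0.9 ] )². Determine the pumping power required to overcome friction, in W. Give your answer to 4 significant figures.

Reynolds number Re = ρVD/μ = 785.5 · 0.09366 · 0.2085 / 0.00138 = 1.112e+04.
Re > 4000 → turbulent. Relative roughness ε/D = 5e-05/0.2085 = 0.00024. Swamee-Jain: f = 0.25/(log₁₀[0.00024/3.7 + 5.74/1.112e+04^0.9])² = 0.25/(log₁₀[6.48e-05 + 0.00131])² = 0.25/(-2.861)² = 0.03053.
Darcy-Weisbach: ΔP = f(L/D)(ρV²/2) = 0.03053·(1077/0.2085)·(785.5·0.09366²/2) = 0.03053·5165·3.445 = 543.4 Pa.
Q = V·A = 0.09366·0.03414 = 0.003198 m³/s.
Pumping power P = QΔP = 0.003198·543.4 = 1.7376 W = 1.738 W.

P ≈ 1.738 W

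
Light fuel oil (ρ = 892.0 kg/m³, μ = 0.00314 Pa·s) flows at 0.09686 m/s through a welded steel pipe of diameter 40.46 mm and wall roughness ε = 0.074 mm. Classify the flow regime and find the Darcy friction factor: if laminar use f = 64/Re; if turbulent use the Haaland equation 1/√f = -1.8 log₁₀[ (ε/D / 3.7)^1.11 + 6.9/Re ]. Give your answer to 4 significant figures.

Re = ρVD/μ = 892·0.09686·0.04046/0.00314 = 1113.
Re < 2300 → laminar, so f = 64/Re = 0.05749 (roughness is irrelevant in laminar flow).

f ≈ 0.05749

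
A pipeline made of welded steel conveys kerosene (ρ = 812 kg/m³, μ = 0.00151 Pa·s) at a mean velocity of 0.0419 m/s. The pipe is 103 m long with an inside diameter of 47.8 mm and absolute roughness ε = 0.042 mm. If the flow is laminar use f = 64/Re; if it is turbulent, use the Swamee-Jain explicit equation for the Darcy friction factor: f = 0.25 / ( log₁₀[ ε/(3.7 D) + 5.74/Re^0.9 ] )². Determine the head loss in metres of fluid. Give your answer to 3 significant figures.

Reynolds number Re = ρVD/μ = 812 · 0.0419 · 0.0478 / 0.00151 = 1077.
Re < 2300 → laminar flow, so f = 64/Re = 64/1077 = 0.05942 (the turbulent correlation is not needed).
Darcy-Weisbach: ΔP = f(L/D)(ρV²/2) = 0.05942·(103/0.0478)·(812·0.0419²/2) = 0.05942·2155·0.7128 = 91.27 Pa.
Head loss h_f = ΔP/(ρg) = 91.27/(812·9.81) = 0.0115 m.

h_f ≈ 0.0115 m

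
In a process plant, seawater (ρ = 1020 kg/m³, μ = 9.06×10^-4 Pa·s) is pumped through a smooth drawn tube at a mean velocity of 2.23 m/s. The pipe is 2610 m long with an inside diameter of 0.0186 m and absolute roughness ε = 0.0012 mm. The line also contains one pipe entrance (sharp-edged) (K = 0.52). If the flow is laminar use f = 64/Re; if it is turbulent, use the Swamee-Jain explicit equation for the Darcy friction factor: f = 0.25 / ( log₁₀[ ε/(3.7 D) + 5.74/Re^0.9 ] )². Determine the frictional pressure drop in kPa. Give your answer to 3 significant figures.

Reynolds number Re = ρVD/μ = 1020 · 2.23 · 0.0186 / 0.000906 = 4.67e+04.
Re > 4000 → turbulent. Relative roughness ε/D = 1.2e-06/0.0186 = 6.45e-05. Swamee-Jain: f = 0.25/(log₁₀[6.45e-05/3.7 + 5.74/4.67e+04^0.9])² = 0.25/(log₁₀[1.74e-05 + 0.00036])² = 0.25/(-3.423)² = 0.02134.
Total minor-loss coefficient ΣK = 1·0.52 = 0.52.
ΔP = [f·L/D + ΣK]·(ρV²/2) = [0.02134·2610/0.0186 + 0.52]·(1020·2.23²/2) = [2994 + 0.52]·2536 = 7.595e+06 Pa.
ΔP = 7.595e+06 Pa = 7600 kPa.

ΔP ≈ 7600 kPa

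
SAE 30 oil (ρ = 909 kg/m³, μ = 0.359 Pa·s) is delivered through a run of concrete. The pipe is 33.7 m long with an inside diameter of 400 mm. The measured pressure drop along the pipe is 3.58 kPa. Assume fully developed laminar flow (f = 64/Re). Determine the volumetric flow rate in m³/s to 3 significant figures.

Q ≈ 0.186 m³/s

For laminar flow, f = 64/Re with Re = ρVD/μ, so Darcy-Weisbach reduces to ΔP = 32μLV/D². Solving for V: V = ΔP·D²/(32μL) = 3580·(0.4)²/(32·0.359·33.7) = 1.48 m/s.
Check: Re = ρVD/μ = 909·1.48·0.4/0.359 = 1499 < 2300, so the laminar assumption holds.
Q = V·A = 1.48·(π/4·0.4²) = 0.1859 m³/s = 0.186 m³/s.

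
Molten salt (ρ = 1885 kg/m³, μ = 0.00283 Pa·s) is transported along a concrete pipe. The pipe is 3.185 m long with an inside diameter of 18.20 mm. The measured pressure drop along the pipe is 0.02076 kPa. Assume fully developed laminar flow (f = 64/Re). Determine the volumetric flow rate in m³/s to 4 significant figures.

For laminar flow, f = 64/Re with Re = ρVD/μ, so Darcy-Weisbach reduces to ΔP = 32μLV/D². Solving for V: V = ΔP·D²/(32μL) = 20.76·(0.0182)²/(32·0.00283·3.185) = 0.02384 m/s.
Check: Re = ρVD/μ = 1885·0.02384·0.0182/0.00283 = 289 < 2300, so the laminar assumption holds.
Q = V·A = 0.02384·(π/4·0.0182²) = 6.202e-06 m³/s = 6.202×10^-6 m³/s.

Q ≈ 6.202×10^-6 m³/s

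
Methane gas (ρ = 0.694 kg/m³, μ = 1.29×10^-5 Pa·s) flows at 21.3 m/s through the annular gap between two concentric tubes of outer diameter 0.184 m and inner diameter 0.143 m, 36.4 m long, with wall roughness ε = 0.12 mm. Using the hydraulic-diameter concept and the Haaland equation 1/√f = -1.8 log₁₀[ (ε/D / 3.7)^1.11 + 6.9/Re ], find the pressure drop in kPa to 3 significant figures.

Hydraulic diameter D_h = 4A/P = D_o - D_i = 0.184 - 0.143 = 0.041 m.
Re = ρVD_h/μ = 0.694·21.3·0.041/1.29e-05 = 4.698e+04.
ε/D_h = 0.00012/0.041 = 0.00293; Haaland gives 1/√f = -1.8 log₁₀[0.000361+0.000147] = 5.93, so f = 0.02843.
ΔP = f(L/D_h)(ρV²/2) = 0.02843·36.4/0.041·157.4 = 3974 Pa.
ΔP = 3.97 kPa.

ΔP ≈ 3.97 kPa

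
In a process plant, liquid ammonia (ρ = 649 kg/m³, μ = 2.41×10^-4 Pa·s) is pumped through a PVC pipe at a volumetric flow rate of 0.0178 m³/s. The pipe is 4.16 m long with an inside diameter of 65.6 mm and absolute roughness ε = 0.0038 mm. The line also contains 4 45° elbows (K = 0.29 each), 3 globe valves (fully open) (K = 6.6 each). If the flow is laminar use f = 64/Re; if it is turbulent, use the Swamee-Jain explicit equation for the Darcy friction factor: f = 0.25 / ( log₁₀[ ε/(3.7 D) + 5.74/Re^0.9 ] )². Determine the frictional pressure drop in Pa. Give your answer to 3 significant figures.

ΔP ≈ 196000 Pa

Cross-sectional area A = πD²/4 = π(0.0656)²/4 = 0.00338 m²; mean velocity V = Q/A = 0.0178/0.00338 = 5.267 m/s.
Reynolds number Re = ρVD/μ = 649 · 5.267 · 0.0656 / 0.000241 = 9.304e+05.
Re > 4000 → turbulent. Relative roughness ε/D = 3.8e-06/0.0656 = 5.79e-05. Swamee-Jain: f = 0.25/(log₁₀[5.79e-05/3.7 + 5.74/9.304e+05^0.9])² = 0.25/(log₁₀[1.57e-05 + 2.44e-05])² = 0.25/(-4.397)² = 0.01293.
Total minor-loss coefficient ΣK = 4·0.29 + 3·6.6 = 21.
ΔP = [f·L/D + ΣK]·(ρV²/2) = [0.01293·4.16/0.0656 + 21]·(649·5.267²/2) = [0.8198 + 21]·9000 = 1.96e+05 Pa.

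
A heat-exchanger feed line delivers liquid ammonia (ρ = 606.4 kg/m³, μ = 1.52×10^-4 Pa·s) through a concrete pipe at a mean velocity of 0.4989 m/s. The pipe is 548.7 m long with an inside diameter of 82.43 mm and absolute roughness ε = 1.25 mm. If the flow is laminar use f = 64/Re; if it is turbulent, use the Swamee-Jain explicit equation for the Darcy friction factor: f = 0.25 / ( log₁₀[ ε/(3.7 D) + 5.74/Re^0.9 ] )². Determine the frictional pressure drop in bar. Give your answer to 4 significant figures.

Reynolds number Re = ρVD/μ = 606.4 · 0.4989 · 0.08243 / 0.000152 = 1.641e+05.
Re > 4000 → turbulent. Relative roughness ε/D = 0.00125/0.08243 = 0.0152. Swamee-Jain: f = 0.25/(log₁₀[0.0152/3.7 + 5.74/1.641e+05^0.9])² = 0.25/(log₁₀[0.0041 + 0.000116])² = 0.25/(-2.375)² = 0.04431.
Darcy-Weisbach: ΔP = f(L/D)(ρV²/2) = 0.04431·(548.7/0.08243)·(606.4·0.4989²/2) = 0.04431·6657·75.47 = 2.226e+04 Pa.
ΔP = 2.226e+04 Pa = 0.2226 bar.

ΔP ≈ 0.2226 bar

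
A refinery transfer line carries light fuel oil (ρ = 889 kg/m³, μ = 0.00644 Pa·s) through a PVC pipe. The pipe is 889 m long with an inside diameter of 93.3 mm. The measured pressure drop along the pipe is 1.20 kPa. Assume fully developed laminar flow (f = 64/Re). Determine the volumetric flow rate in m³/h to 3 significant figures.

Q ≈ 1.40 m³/h

For laminar flow, f = 64/Re with Re = ρVD/μ, so Darcy-Weisbach reduces to ΔP = 32μLV/D². Solving for V: V = ΔP·D²/(32μL) = 1200·(0.0933)²/(32·0.00644·889) = 0.05702 m/s.
Check: Re = ρVD/μ = 889·0.05702·0.0933/0.00644 = 734.4 < 2300, so the laminar assumption holds.
Q = V·A = 0.05702·(π/4·0.0933²) = 0.0003898 m³/s = 1.40 m³/h.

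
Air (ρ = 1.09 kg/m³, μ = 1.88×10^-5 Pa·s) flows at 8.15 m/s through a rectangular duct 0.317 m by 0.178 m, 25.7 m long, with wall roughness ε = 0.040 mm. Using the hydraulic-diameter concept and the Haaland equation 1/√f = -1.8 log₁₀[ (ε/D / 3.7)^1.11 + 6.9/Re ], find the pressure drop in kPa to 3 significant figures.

ΔP ≈ 0.0750 kPa

Hydraulic diameter D_h = 4A/P = 4·(0.317·0.178)/(2·(0.317+0.178)) = 0.2257/0.99 = 0.228 m.
Re = ρVD_h/μ = 1.09·8.15·0.228/1.88e-05 = 1.077e+05.
ε/D_h = 4e-05/0.228 = 0.000175; Haaland gives 1/√f = -1.8 log₁₀[1.59e-05+6.4e-05] = 7.375, so f = 0.01838.
ΔP = f(L/D_h)(ρV²/2) = 0.01838·25.7/0.228·36.2 = 75.02 Pa.
ΔP = 0.0750 kPa.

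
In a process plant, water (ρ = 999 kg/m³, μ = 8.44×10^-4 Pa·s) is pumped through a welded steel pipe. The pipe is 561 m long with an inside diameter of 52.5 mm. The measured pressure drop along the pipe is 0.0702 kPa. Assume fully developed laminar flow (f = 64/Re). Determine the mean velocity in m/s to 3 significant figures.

V ≈ 0.0128 m/s

For laminar flow, f = 64/Re with Re = ρVD/μ, so Darcy-Weisbach reduces to ΔP = 32μLV/D². Solving for V: V = ΔP·D²/(32μL) = 70.2·(0.0525)²/(32·0.000844·561) = 0.01277 m/s.
Check: Re = ρVD/μ = 999·0.01277·0.0525/0.000844 = 793.6 < 2300, so the laminar assumption holds.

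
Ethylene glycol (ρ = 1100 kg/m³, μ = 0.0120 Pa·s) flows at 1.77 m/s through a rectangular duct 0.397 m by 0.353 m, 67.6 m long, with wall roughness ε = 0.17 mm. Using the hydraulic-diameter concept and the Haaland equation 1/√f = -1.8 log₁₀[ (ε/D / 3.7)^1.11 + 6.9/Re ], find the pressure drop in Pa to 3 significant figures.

ΔP ≈ 6670 Pa

Hydraulic diameter D_h = 4A/P = 4·(0.397·0.353)/(2·(0.397+0.353)) = 0.5606/1.5 = 0.3737 m.
Re = ρVD_h/μ = 1100·1.77·0.3737/0.012 = 6.063e+04.
ε/D_h = 0.00017/0.3737 = 0.000455; Haaland gives 1/√f = -1.8 log₁₀[4.57e-05+0.000114] = 6.835, so f = 0.0214.
ΔP = f(L/D_h)(ρV²/2) = 0.0214·67.6/0.3737·1723 = 6671 Pa.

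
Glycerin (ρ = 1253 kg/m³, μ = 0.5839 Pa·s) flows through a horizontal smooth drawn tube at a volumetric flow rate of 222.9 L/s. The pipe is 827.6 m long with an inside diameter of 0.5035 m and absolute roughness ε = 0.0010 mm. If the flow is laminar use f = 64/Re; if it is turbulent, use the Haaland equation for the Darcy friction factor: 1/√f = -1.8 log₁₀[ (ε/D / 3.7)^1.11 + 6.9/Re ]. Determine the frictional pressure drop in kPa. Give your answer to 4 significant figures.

ΔP ≈ 68.29 kPa

Q = 222.9 L/s = 222.9/1000 = 0.2229 m³/s.
Cross-sectional area A = πD²/4 = π(0.5035)²/4 = 0.1991 m²; mean velocity V = Q/A = 0.2229/0.1991 = 1.119 m/s.
Reynolds number Re = ρVD/μ = 1253 · 1.119 · 0.5035 / 0.584 = 1210.
Re < 2300 → laminar flow, so f = 64/Re = 64/1210 = 0.05291 (the turbulent correlation is not needed).
Darcy-Weisbach: ΔP = f(L/D)(ρV²/2) = 0.05291·(827.6/0.5035)·(1253·1.119²/2) = 0.05291·1644·785.2 = 6.829e+04 Pa.
ΔP = 6.829e+04 Pa = 68.29 kPa.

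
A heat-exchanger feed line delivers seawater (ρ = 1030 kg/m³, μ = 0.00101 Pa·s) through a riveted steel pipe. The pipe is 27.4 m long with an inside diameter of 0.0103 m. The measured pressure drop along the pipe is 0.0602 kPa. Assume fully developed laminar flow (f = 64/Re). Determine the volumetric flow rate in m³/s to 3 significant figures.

Q ≈ 6.01×10^-7 m³/s

For laminar flow, f = 64/Re with Re = ρVD/μ, so Darcy-Weisbach reduces to ΔP = 32μLV/D². Solving for V: V = ΔP·D²/(32μL) = 60.2·(0.0103)²/(32·0.00101·27.4) = 0.007212 m/s.
Check: Re = ρVD/μ = 1030·0.007212·0.0103/0.00101 = 75.75 < 2300, so the laminar assumption holds.
Q = V·A = 0.007212·(π/4·0.0103²) = 6.009e-07 m³/s = 6.01×10^-7 m³/s.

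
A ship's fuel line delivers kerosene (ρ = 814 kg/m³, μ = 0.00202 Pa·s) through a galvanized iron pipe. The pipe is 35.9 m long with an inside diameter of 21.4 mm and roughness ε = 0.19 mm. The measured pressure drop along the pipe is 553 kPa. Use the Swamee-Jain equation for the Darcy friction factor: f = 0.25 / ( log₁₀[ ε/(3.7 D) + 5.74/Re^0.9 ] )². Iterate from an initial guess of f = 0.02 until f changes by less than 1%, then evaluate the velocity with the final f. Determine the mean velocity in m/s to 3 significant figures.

Rearranging Darcy-Weisbach: V = √(2·ΔP·D/(f·L·ρ)). With ε/D = 0.00019/0.0214 = 0.00888, iterate starting from f = 0.02:
  f = 0.02 → V = √(2·5.53e+05·0.0214/(0.02·35.9·814)) = 6.364 m/s; Re = ρVD/μ = 5.488e+04; f → 0.03794
  f = 0.03794 → V = 4.62 m/s; Re = 3.984e+04; f → 0.03843
  f = 0.03843 → V = 4.591 m/s; Re = 3.959e+04; f → 0.03844
Converged (Δf/f < 1%). With the final f = 0.03844: V = √(2·5.53e+05·0.0214/(0.03844·35.9·814)) = 4.59 m/s.

V ≈ 4.59 m/s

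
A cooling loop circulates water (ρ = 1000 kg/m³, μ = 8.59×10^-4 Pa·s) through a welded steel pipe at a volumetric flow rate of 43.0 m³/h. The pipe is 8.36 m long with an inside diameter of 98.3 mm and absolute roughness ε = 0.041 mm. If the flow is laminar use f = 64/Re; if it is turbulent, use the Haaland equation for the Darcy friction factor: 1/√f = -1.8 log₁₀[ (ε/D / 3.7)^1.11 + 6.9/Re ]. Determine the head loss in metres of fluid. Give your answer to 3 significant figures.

Q = 43.0 m³/h = 43.0/3600 = 0.01194 m³/s.
Cross-sectional area A = πD²/4 = π(0.0983)²/4 = 0.007589 m²; mean velocity V = Q/A = 0.01194/0.007589 = 1.574 m/s.
Reynolds number Re = ρVD/μ = 1000 · 1.574 · 0.0983 / 0.000859 = 1.801e+05.
Re > 4000 → turbulent. Relative roughness ε/D = 4.1e-05/0.0983 = 0.000417. Haaland: 1/√f = -1.8 log₁₀[(0.000417/3.7)^1.11 + 6.9/1.801e+05] = -1.8 log₁₀[4.15e-05 + 3.83e-05] = 7.377, so f = 0.01838.
Darcy-Weisbach: ΔP = f(L/D)(ρV²/2) = 0.01838·(8.36/0.0983)·(1000·1.574²/2) = 0.01838·85.05·1239 = 1936 Pa.
Head loss h_f = ΔP/(ρg) = 1936/(1000·9.81) = 0.197 m.

h_f ≈ 0.197 m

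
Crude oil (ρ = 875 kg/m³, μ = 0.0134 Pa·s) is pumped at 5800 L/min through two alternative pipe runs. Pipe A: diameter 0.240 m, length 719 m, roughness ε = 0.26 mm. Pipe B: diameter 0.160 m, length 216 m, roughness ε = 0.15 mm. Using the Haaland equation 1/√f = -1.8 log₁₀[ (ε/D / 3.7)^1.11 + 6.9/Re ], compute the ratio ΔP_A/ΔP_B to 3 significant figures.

Pipe A: V = Q/A = 0.09667/0.04524 = 2.137 m/s; Re = 3.349e+04; ε/D = 0.00108; Haaland → f = 0.02538; ΔP_A = f(L/D)(ρV²/2) = 1.519e+05 Pa.
Pipe B: V = Q/A = 0.09667/0.02011 = 4.808 m/s; Re = 5.023e+04; ε/D = 0.000937; Haaland → f = 0.02354; ΔP_B = f(L/D)(ρV²/2) = 3.213e+05 Pa.
ΔP_A/ΔP_B = 1.519e+05/3.213e+05 = 0.473.

ΔP_A/ΔP_B ≈ 0.473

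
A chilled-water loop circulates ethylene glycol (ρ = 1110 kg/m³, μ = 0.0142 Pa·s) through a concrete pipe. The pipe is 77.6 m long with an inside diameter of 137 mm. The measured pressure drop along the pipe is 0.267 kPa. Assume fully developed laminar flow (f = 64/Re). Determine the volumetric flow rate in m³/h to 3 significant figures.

For laminar flow, f = 64/Re with Re = ρVD/μ, so Darcy-Weisbach reduces to ΔP = 32μLV/D². Solving for V: V = ΔP·D²/(32μL) = 267·(0.137)²/(32·0.0142·77.6) = 0.1421 m/s.
Check: Re = ρVD/μ = 1110·0.1421·0.137/0.0142 = 1522 < 2300, so the laminar assumption holds.
Q = V·A = 0.1421·(π/4·0.137²) = 0.002095 m³/s = 7.54 m³/h.

Q ≈ 7.54 m³/h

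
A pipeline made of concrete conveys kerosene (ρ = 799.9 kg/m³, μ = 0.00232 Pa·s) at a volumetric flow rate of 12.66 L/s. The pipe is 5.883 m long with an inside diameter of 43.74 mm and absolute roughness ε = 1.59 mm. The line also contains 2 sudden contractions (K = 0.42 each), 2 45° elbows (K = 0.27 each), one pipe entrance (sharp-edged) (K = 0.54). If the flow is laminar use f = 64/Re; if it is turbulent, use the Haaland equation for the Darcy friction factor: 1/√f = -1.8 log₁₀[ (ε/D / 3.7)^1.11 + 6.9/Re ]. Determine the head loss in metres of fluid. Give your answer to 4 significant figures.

h_f ≈ 37.30 m

Q = 12.66 L/s = 12.66/1000 = 0.01266 m³/s.
Cross-sectional area A = πD²/4 = π(0.04374)²/4 = 0.001503 m²; mean velocity V = Q/A = 0.01266/0.001503 = 8.425 m/s.
Reynolds number Re = ρVD/μ = 799.9 · 8.425 · 0.04374 / 0.00232 = 1.271e+05.
Re > 4000 → turbulent. Relative roughness ε/D = 0.00159/0.04374 = 0.0364. Haaland: 1/√f = -1.8 log₁₀[(0.0364/3.7)^1.11 + 6.9/1.271e+05] = -1.8 log₁₀[0.00591 + 5.43e-05] = 4.004, so f = 0.06237.
Total minor-loss coefficient ΣK = 2·0.42 + 2·0.27 + 1·0.54 = 1.92.
ΔP = [f·L/D + ΣK]·(ρV²/2) = [0.06237·5.883/0.04374 + 1.92]·(799.9·8.425²/2) = [8.389 + 1.92]·2.839e+04 = 2.927e+05 Pa.
Head loss h_f = ΔP/(ρg) = 2.927e+05/(799.9·9.81) = 37.30 m.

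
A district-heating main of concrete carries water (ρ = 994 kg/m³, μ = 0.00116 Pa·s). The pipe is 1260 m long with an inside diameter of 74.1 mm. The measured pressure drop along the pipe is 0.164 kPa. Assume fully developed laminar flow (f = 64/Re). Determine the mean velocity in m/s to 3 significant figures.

V ≈ 0.0193 m/s

For laminar flow, f = 64/Re with Re = ρVD/μ, so Darcy-Weisbach reduces to ΔP = 32μLV/D². Solving for V: V = ΔP·D²/(32μL) = 164·(0.0741)²/(32·0.00116·1260) = 0.01925 m/s.
Check: Re = ρVD/μ = 994·0.01925·0.0741/0.00116 = 1222 < 2300, so the laminar assumption holds.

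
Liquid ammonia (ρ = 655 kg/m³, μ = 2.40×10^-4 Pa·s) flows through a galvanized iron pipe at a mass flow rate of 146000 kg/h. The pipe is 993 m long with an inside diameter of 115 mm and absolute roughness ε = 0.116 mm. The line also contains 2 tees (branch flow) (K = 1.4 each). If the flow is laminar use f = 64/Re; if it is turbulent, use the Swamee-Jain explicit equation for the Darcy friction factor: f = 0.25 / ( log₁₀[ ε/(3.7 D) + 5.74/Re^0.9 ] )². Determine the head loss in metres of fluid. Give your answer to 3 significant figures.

h_f ≈ 316 m

ṁ = 146000 kg/h = 146000/3600 = 40.56 kg/s.
A = πD²/4 = π(0.115)²/4 = 0.01039 m²; mean velocity V = ṁ/(ρA) = 40.56/(655 · 0.01039) = 5.961 m/s.
Reynolds number Re = ρVD/μ = 655 · 5.961 · 0.115 / 0.00024 = 1.871e+06.
Re > 4000 → turbulent. Relative roughness ε/D = 0.000116/0.115 = 0.00101. Swamee-Jain: f = 0.25/(log₁₀[0.00101/3.7 + 5.74/1.871e+06^0.9])² = 0.25/(log₁₀[0.000273 + 1.3e-05])² = 0.25/(-3.544)² = 0.0199.
Total minor-loss coefficient ΣK = 2·1.4 = 2.8.
ΔP = [f·L/D + ΣK]·(ρV²/2) = [0.0199·993/0.115 + 2.8]·(655·5.961²/2) = [171.9 + 2.8]·1.164e+04 = 2.033e+06 Pa.
Head loss h_f = ΔP/(ρg) = 2.033e+06/(655·9.81) = 316 m.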